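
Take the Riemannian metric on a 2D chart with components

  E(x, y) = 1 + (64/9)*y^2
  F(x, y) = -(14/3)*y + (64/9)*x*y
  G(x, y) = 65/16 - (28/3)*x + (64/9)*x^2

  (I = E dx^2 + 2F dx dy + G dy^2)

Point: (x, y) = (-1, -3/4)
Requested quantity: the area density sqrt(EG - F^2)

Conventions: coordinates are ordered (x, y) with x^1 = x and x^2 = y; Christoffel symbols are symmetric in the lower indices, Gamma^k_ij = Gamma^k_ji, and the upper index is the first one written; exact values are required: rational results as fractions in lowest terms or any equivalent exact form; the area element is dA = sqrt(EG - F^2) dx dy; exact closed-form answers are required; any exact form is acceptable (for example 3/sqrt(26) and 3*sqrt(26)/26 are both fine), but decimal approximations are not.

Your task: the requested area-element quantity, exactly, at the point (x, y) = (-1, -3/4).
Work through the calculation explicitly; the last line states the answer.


E = 5, F = 53/6, G = 2953/144; EG - F^2 = 3529/144

Answer: sqrt(EG - F^2) = sqrt(3529)/12


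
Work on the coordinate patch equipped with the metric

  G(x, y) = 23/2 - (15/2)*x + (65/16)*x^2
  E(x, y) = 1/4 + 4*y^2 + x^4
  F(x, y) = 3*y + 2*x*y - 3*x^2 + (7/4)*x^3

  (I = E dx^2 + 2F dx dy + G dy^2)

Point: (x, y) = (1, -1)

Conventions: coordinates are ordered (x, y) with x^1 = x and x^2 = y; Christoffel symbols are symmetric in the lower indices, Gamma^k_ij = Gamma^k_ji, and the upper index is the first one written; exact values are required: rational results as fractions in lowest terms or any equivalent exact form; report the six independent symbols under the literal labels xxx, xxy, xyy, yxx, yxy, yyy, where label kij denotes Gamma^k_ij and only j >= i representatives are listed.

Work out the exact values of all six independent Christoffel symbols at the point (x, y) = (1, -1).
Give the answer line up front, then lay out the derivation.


Answer: Gamma_xxx = 1532/209, Gamma_xxy = -1939/209, Gamma_xyy = 9675/836, Gamma_yxx = 1220/209, Gamma_yxy = -1495/209, Gamma_yyy = 1875/209

E = 21/4, F = -25/4, G = 129/16 at the point
E_x = 4, E_y = -8, F_x = -11/4, F_y = 5, G_x = 5/8, G_y = 0
EG - F^2 = 209/64;  g^inv = (64/209) * [[129/16, 25/4], [25/4, 21/4]]
first-kind symbols [ij,l] = (1/2)(d_i g_jl + d_j g_il - d_l g_ij): [xx,x] = E_x/2 = 2, [xx,y] = F_x - E_y/2 = 5/4, [xy,x] = E_y/2 = -4, [xy,y] = G_x/2 = 5/16, [yy,x] = F_y - G_x/2 = 75/16, [yy,y] = G_y/2 = 0
Gamma^x_ij = (G*[ij,x] - F*[ij,y])/(EG - F^2), Gamma^y_ij = (E*[ij,y] - F*[ij,x])/(EG - F^2)


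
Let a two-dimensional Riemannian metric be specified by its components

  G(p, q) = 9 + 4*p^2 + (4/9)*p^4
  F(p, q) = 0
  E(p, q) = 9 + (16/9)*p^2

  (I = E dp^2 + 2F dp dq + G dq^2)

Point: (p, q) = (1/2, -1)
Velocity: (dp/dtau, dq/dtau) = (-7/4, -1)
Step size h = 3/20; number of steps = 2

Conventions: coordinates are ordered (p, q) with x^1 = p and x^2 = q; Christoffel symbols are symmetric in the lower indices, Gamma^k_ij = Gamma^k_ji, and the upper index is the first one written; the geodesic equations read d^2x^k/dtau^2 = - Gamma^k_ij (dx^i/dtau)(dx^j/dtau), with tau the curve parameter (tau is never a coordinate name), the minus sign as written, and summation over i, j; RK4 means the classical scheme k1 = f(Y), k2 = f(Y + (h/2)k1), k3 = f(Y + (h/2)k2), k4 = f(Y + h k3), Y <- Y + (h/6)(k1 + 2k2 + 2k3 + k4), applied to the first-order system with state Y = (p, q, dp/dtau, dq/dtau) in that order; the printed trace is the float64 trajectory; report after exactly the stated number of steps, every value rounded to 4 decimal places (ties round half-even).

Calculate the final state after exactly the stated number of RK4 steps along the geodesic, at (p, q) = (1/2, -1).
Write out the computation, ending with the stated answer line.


f(Y) = (dp/dtau, dq/dtau, -Gamma^p_ij Y'^i Y'^j, -Gamma^q_ij Y'^i Y'^j) with the Gammas evaluated at the stage position; h = 0.150000; intermediate values shown to 6 dp
step 0: p = 0.5000, q = -1.0000, dp/dtau = -1.7500, dq/dtau = -1.0000
step 1:
  k1: at (p, q) = (0.500000, -1.000000), (dp/dtau, dq/dtau) = (-1.750000, -1.000000); Gamma_ppp = 0.094118, Gamma_ppq = 0.000000, Gamma_pqq = -0.223529, Gamma_qpp = 0.000000, Gamma_qpq = 0.210526, Gamma_qqq = 0.000000; k1 = (-1.750000, -1.000000, -0.064706, -0.736842)
  k2: at (p, q) = (0.368750, -1.075000), (dp/dtau, dq/dtau) = (-1.754853, -1.055263); Gamma_ppp = 0.070934, Gamma_ppq = 0.000000, Gamma_pqq = -0.164425, Gamma_qpp = 0.000000, Gamma_qpq = 0.159082, Gamma_qqq = 0.000000; k2 = (-1.754853, -1.055263, -0.035342, -0.589186)
  k3: at (p, q) = (0.368386, -1.079145), (dp/dtau, dq/dtau) = (-1.752651, -1.044189); Gamma_ppp = 0.070868, Gamma_ppq = 0.000000, Gamma_pqq = -0.164261, Gamma_qpp = 0.000000, Gamma_qpq = 0.158934, Gamma_qqq = 0.000000; k3 = (-1.752651, -1.044189, -0.038592, -0.581730)
  k4: at (p, q) = (0.237102, -1.156628), (dp/dtau, dq/dtau) = (-1.755789, -1.087260); Gamma_ppp = 0.046321, Gamma_ppq = 0.000000, Gamma_pqq = -0.105524, Gamma_qpp = 0.000000, Gamma_qpq = 0.104079, Gamma_qqq = 0.000000; k4 = (-1.755789, -1.087260, -0.018054, -0.397372)
  Y <- Y + (h/6)(k1 + 2k2 + 2k3 + k4): p = 0.2370, q = -1.1572, dp/dtau = -1.7558, dq/dtau = -1.0869
step 2:
  k1: at (p, q) = (0.236980, -1.157154), (dp/dtau, dq/dtau) = (-1.755766, -1.086901); Gamma_ppp = 0.046297, Gamma_ppq = 0.000000, Gamma_pqq = -0.105469, Gamma_qpp = 0.000000, Gamma_qpq = 0.104026, Gamma_qqq = 0.000000; k1 = (-1.755766, -1.086901, -0.018125, -0.397036)
  k2: at (p, q) = (0.105298, -1.238672), (dp/dtau, dq/dtau) = (-1.757125, -1.116679); Gamma_ppp = 0.020754, Gamma_ppq = 0.000000, Gamma_pqq = -0.046812, Gamma_qpp = 0.000000, Gamma_qpq = 0.046684, Gamma_qqq = 0.000000; k2 = (-1.757125, -1.116679, -0.005705, -0.183201)
  k3: at (p, q) = (0.105196, -1.240905), (dp/dtau, dq/dtau) = (-1.756194, -1.100641); Gamma_ppp = 0.020734, Gamma_ppq = 0.000000, Gamma_pqq = -0.046766, Gamma_qpp = 0.000000, Gamma_qpq = 0.046639, Gamma_qqq = 0.000000; k3 = (-1.756194, -1.100641, -0.007295, -0.180301)
  k4: at (p, q) = (-0.026449, -1.322250), (dp/dtau, dq/dtau) = (-1.756860, -1.113946); Gamma_ppp = -0.005224, Gamma_ppq = 0.000000, Gamma_pqq = 0.011755, Gamma_qpp = 0.000000, Gamma_qpq = -0.011753, Gamma_qqq = 0.000000; k4 = (-1.756860, -1.113946, 0.001537, 0.046003)
  Y <- Y + (h/6)(k1 + 2k2 + 2k3 + k4): p = -0.0265, q = -1.3230, dp/dtau = -1.7568, dq/dtau = -1.1139

Answer: p = -0.0265, q = -1.3230, dp/dtau = -1.7568, dq/dtau = -1.1139


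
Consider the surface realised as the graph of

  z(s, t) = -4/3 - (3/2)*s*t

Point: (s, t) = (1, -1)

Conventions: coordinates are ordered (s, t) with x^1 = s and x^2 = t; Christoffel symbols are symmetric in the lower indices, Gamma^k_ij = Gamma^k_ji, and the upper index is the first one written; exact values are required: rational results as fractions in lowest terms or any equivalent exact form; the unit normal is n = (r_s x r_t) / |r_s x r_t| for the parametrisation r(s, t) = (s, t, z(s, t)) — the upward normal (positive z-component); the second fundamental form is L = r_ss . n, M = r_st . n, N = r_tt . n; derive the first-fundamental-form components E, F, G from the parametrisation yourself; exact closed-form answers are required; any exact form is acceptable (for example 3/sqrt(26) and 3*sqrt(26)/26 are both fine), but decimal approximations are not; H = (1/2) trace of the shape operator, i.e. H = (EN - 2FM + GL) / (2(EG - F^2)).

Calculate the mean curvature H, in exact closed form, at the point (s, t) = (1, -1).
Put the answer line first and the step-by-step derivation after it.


Answer: H = -27*sqrt(22)/484

z_s = 3/2, z_t = -3/2, z_ss = 0, z_st = -3/2, z_tt = 0
E = 13/4, F = -9/4, G = 13/4; answer radicand W^2 = 11/2
unnormalised second-form numerators: l = 0, m = -3/2, n = 0; L = l/sqrt(11/2), and similarly M = m/sqrt(W^2), N = n/sqrt(W^2)
H = (E*n - 2*F*m + G*l) / (2*(EG - F^2)*sqrt(W^2)); E*n - 2*F*m + G*l = -27/4, EG - F^2 = 11/2, so H = (-27/44)/sqrt(11/2)


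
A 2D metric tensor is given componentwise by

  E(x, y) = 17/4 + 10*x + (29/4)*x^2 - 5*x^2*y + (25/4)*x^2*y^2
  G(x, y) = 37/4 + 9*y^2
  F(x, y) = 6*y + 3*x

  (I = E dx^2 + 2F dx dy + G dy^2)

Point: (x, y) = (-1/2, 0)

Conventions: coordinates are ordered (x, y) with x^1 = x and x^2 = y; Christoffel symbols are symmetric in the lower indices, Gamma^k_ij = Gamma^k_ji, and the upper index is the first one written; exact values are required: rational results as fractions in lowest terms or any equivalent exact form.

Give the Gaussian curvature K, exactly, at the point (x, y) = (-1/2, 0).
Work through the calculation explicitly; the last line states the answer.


E = 17/16, F = -3/2, G = 37/4, EG - F^2 = 485/64 at the point
E_x = 11/4, E_y = -5/4, F_x = 3, F_y = 6, G_x = 0, G_y = 0
E_yy = 25/8, F_xy = 0, G_xx = 0
Evaluate Brioschi's two determinant matrices M1, M2 and divide by (EG - F^2)^2.
M1 = [[-E_yy/2 + F_xy - G_xx/2, E_x/2, F_x - E_y/2], [F_y - G_x/2, E, F], [G_y/2, F, G]] = [[-25/16, 11/8, 29/8], [6, 17/16, -3/2], [0, -3/2, 37/4]]; det M1 = -123677/1024
M2 = [[0, E_y/2, G_x/2], [E_y/2, E, F], [G_x/2, F, G]] = [[0, -5/8, 0], [-5/8, 17/16, -3/2], [0, -3/2, 37/4]]; det M2 = -925/256
det M1 - det M2 = -119977/1024; K = -119977/1024 / (485/64)^2 = -479908/235225

Answer: K = -479908/235225


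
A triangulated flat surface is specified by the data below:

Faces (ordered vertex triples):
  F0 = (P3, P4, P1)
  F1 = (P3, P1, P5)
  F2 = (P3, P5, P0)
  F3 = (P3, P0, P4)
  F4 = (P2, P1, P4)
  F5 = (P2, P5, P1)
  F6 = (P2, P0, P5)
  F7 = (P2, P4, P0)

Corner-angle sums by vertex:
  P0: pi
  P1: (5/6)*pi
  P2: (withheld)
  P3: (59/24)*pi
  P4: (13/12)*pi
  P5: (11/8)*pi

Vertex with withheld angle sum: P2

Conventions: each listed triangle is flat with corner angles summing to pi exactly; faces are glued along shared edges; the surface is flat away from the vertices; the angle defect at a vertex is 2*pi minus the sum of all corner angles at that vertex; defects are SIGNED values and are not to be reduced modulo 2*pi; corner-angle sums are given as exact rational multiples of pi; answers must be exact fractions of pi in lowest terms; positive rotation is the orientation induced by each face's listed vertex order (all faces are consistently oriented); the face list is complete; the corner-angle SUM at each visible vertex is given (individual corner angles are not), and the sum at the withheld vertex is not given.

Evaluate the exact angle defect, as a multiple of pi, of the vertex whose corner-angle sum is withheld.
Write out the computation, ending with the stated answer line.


V = 6, E = 12, F = 8; chi = V - E + F = 2
Gauss-Bonnet: total defect = 2*pi*chi = 4*pi; visible defects sum to (13/4)*pi

Answer: defect(P2) = (3/4)*pi


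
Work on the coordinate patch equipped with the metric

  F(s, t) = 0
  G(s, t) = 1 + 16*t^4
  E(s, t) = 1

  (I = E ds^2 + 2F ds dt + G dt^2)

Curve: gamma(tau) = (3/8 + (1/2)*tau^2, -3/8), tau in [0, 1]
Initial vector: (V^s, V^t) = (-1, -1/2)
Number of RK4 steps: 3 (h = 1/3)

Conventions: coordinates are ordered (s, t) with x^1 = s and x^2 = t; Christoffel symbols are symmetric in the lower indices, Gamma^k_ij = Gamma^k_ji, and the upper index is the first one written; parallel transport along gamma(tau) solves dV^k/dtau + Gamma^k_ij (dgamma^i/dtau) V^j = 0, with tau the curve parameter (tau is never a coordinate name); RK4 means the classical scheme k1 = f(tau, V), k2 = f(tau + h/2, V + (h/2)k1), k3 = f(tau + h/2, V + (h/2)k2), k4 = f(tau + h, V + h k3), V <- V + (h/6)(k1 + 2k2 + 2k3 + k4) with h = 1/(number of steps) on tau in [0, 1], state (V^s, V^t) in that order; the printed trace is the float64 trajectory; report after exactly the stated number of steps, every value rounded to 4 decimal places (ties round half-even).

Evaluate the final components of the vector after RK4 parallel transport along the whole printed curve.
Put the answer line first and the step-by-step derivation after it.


Answer: V^s = -1.0000, V^t = -0.5000

gamma'(tau) = (tau, 0); f(tau, V)^k = -Gamma^k_ij(gamma(tau)) gamma'^i(tau) V^j; h = 1/3; intermediate values shown to 6 dp
curve data and Christoffel symbols at the stage parameters:
  tau = 0.000000: gamma = (0.375000, -0.375000), gamma' = (0.000000, 0.000000); Gamma_sss = 0.000000, Gamma_sst = 0.000000, Gamma_stt = 0.000000, Gamma_tss = 0.000000, Gamma_tst = 0.000000, Gamma_ttt = -1.281899
  tau = 0.166667: gamma = (0.388889, -0.375000), gamma' = (0.166667, 0.000000); Gamma_sss = 0.000000, Gamma_sst = 0.000000, Gamma_stt = 0.000000, Gamma_tss = 0.000000, Gamma_tst = 0.000000, Gamma_ttt = -1.281899
  tau = 0.333333: gamma = (0.430556, -0.375000), gamma' = (0.333333, 0.000000); Gamma_sss = 0.000000, Gamma_sst = 0.000000, Gamma_stt = 0.000000, Gamma_tss = 0.000000, Gamma_tst = 0.000000, Gamma_ttt = -1.281899
  tau = 0.500000: gamma = (0.500000, -0.375000), gamma' = (0.500000, 0.000000); Gamma_sss = 0.000000, Gamma_sst = 0.000000, Gamma_stt = 0.000000, Gamma_tss = 0.000000, Gamma_tst = 0.000000, Gamma_ttt = -1.281899
  tau = 0.666667: gamma = (0.597222, -0.375000), gamma' = (0.666667, 0.000000); Gamma_sss = 0.000000, Gamma_sst = 0.000000, Gamma_stt = 0.000000, Gamma_tss = 0.000000, Gamma_tst = 0.000000, Gamma_ttt = -1.281899
  tau = 0.833333: gamma = (0.722222, -0.375000), gamma' = (0.833333, 0.000000); Gamma_sss = 0.000000, Gamma_sst = 0.000000, Gamma_stt = 0.000000, Gamma_tss = 0.000000, Gamma_tst = 0.000000, Gamma_ttt = -1.281899
  tau = 1.000000: gamma = (0.875000, -0.375000), gamma' = (1.000000, 0.000000); Gamma_sss = 0.000000, Gamma_sst = 0.000000, Gamma_stt = 0.000000, Gamma_tss = 0.000000, Gamma_tst = 0.000000, Gamma_ttt = -1.281899
step 0: V^s = -1.0000, V^t = -0.5000
step 1: k1 = (0.000000, 0.000000), k2 = (0.000000, 0.000000), k3 = (0.000000, 0.000000), k4 = (0.000000, 0.000000); V <- V + (h/6)(k1 + 2k2 + 2k3 + k4): V^s = -1.0000, V^t = -0.5000
step 2: k1 = (0.000000, 0.000000), k2 = (0.000000, 0.000000), k3 = (0.000000, 0.000000), k4 = (0.000000, 0.000000); V <- V + (h/6)(k1 + 2k2 + 2k3 + k4): V^s = -1.0000, V^t = -0.5000
step 3: k1 = (0.000000, 0.000000), k2 = (0.000000, 0.000000), k3 = (0.000000, 0.000000), k4 = (0.000000, 0.000000); V <- V + (h/6)(k1 + 2k2 + 2k3 + k4): V^s = -1.0000, V^t = -0.5000


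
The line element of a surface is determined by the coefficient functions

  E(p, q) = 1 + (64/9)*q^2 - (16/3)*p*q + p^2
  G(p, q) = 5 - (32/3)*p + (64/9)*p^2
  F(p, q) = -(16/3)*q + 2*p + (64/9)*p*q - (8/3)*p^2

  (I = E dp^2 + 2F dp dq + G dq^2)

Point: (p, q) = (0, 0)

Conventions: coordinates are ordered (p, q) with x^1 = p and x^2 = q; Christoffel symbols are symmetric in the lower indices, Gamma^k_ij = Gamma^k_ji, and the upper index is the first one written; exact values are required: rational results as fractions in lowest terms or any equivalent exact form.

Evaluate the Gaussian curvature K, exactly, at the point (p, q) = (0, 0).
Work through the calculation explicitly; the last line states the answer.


E = 1, F = 0, G = 5, EG - F^2 = 5 at the point
E_p = 0, E_q = 0, F_p = 2, F_q = -16/3, G_p = -32/3, G_q = 0
E_qq = 128/9, F_pq = 64/9, G_pp = 128/9
K follows from Brioschi's formula, (det M1 - det M2)/(EG - F^2)^2.
M1 = [[-E_qq/2 + F_pq - G_pp/2, E_p/2, F_p - E_q/2], [F_q - G_p/2, E, F], [G_q/2, F, G]] = [[-64/9, 0, 2], [0, 1, 0], [0, 0, 5]]; det M1 = -320/9
M2 = [[0, E_q/2, G_p/2], [E_q/2, E, F], [G_p/2, F, G]] = [[0, 0, -16/3], [0, 1, 0], [-16/3, 0, 5]]; det M2 = -256/9
det M1 - det M2 = -64/9; K = -64/9 / (5)^2 = -64/225

Answer: K = -64/225


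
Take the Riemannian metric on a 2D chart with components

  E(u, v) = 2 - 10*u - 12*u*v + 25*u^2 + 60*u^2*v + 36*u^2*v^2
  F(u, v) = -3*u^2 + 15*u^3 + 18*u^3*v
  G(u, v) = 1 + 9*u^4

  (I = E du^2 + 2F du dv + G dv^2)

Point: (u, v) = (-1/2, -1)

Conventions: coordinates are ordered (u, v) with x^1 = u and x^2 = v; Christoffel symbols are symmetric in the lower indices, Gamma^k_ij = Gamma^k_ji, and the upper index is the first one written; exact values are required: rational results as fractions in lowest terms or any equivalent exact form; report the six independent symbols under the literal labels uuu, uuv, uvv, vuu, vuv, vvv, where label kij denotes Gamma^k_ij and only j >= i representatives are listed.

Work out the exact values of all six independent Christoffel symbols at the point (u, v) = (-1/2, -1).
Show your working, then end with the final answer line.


E = 5/4, F = -3/8, G = 25/16 at the point
E_u = 1, E_v = 3, F_u = 3/4, F_v = -9/4, G_u = -9/2, G_v = 0
EG - F^2 = 29/16;  g^inv = (16/29) * [[25/16, 3/8], [3/8, 5/4]]
first-kind symbols [ij,l] = (1/2)(d_i g_jl + d_j g_il - d_l g_ij): [uu,u] = E_u/2 = 1/2, [uu,v] = F_u - E_v/2 = -3/4, [uv,u] = E_v/2 = 3/2, [uv,v] = G_u/2 = -9/4, [vv,u] = F_v - G_u/2 = 0, [vv,v] = G_v/2 = 0
Gamma^u_ij = (G*[ij,u] - F*[ij,v])/(EG - F^2), Gamma^v_ij = (E*[ij,v] - F*[ij,u])/(EG - F^2)

Answer: Gamma_uuu = 8/29, Gamma_uuv = 24/29, Gamma_uvv = 0, Gamma_vuu = -12/29, Gamma_vuv = -36/29, Gamma_vvv = 0


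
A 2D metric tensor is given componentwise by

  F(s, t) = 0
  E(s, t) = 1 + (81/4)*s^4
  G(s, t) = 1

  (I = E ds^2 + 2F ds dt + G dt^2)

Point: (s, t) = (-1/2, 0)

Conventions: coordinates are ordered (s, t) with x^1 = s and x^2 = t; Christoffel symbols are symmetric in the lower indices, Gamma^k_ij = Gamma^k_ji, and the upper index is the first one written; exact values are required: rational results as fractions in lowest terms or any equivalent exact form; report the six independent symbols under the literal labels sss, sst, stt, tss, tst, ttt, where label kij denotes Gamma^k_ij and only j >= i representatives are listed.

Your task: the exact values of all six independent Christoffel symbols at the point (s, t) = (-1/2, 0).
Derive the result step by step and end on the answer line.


E = 145/64, F = 0, G = 1 at the point
E_s = -81/8, E_t = 0, F_s = 0, F_t = 0, G_s = 0, G_t = 0
EG - F^2 = 145/64;  g^inv = (64/145) * [[1, 0], [0, 145/64]]
first-kind symbols [ij,l] = (1/2)(d_i g_jl + d_j g_il - d_l g_ij): [ss,s] = E_s/2 = -81/16, [ss,t] = F_s - E_t/2 = 0, [st,s] = E_t/2 = 0, [st,t] = G_s/2 = 0, [tt,s] = F_t - G_s/2 = 0, [tt,t] = G_t/2 = 0
Gamma^s_ij = (G*[ij,s] - F*[ij,t])/(EG - F^2), Gamma^t_ij = (E*[ij,t] - F*[ij,s])/(EG - F^2)

Answer: Gamma_sss = -324/145, Gamma_sst = 0, Gamma_stt = 0, Gamma_tss = 0, Gamma_tst = 0, Gamma_ttt = 0


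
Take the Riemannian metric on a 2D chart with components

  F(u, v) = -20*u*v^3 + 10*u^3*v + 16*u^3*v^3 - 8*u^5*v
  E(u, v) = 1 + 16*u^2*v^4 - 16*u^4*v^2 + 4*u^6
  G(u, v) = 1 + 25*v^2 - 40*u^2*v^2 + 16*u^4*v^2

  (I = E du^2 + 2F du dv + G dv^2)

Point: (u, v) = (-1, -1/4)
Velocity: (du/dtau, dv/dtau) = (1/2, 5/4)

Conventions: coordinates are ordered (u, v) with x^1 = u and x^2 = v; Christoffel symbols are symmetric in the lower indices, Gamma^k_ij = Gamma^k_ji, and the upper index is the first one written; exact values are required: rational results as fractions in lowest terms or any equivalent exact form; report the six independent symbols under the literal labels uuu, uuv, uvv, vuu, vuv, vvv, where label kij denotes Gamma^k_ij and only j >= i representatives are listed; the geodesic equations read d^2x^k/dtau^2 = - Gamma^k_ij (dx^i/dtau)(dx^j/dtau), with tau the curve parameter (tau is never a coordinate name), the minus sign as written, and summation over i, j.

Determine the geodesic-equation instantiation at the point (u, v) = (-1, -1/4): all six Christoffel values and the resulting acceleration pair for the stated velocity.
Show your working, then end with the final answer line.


E = 65/16, F = 7/16, G = 17/16 at the point
E_u = -161/8, E_v = 7, F_u = 33/16, F_v = -5/4, G_u = 1, G_v = -1/2
EG - F^2 = 33/8;  g^inv = (8/33) * [[17/16, -7/16], [-7/16, 65/16]]
first-kind symbols [ij,l] = (1/2)(d_i g_jl + d_j g_il - d_l g_ij): [uu,u] = E_u/2 = -161/16, [uu,v] = F_u - E_v/2 = -23/16, [uv,u] = E_v/2 = 7/2, [uv,v] = G_u/2 = 1/2, [vv,u] = F_v - G_u/2 = -7/4, [vv,v] = G_v/2 = -1/4
Gamma^u_ij = (G*[ij,u] - F*[ij,v])/(EG - F^2), Gamma^v_ij = (E*[ij,v] - F*[ij,u])/(EG - F^2)
Gamma_uuu = -161/66, Gamma_uuv = 28/33, Gamma_uvv = -14/33, Gamma_vuu = -23/66, Gamma_vuv = 4/33, Gamma_vvv = -2/33
d^2u/dtau^2 = -(Gamma_uuu*(1/2)^2 + 2*Gamma_uuv*(1/2)*(5/4) + Gamma_uvv*(5/4)^2) = 7/33
d^2v/dtau^2 = -(Gamma_vuu*(1/2)^2 + 2*Gamma_vuv*(1/2)*(5/4) + Gamma_vvv*(5/4)^2) = 1/33

Answer: Gamma_uuu = -161/66, Gamma_uuv = 28/33, Gamma_uvv = -14/33, Gamma_vuu = -23/66, Gamma_vuv = 4/33, Gamma_vvv = -2/33; accelerations (d^2u/dtau^2, d^2v/dtau^2) = (7/33, 1/33)


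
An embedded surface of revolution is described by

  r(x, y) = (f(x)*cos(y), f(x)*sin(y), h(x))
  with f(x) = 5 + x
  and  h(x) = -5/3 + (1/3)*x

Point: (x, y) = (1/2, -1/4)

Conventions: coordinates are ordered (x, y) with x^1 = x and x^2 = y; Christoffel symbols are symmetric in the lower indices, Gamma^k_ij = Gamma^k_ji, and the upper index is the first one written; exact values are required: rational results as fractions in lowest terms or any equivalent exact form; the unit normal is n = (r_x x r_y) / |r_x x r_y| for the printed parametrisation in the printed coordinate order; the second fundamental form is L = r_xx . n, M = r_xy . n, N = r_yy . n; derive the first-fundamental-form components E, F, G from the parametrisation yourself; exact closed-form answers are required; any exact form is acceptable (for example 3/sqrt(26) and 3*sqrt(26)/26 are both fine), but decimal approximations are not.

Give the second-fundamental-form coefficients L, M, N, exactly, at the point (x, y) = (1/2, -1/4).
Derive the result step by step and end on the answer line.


f = 11/2, f' = 1, f'' = 0, h' = 1/3, h'' = 0
E = 10/9, F = 0, G = 121/4; answer radicand W^2 = 10/9
unnormalised second-form numerators: l = 0, m = 0, n = 11/6; L = l/sqrt(10/9), and similarly M = m/sqrt(W^2), N = n/sqrt(W^2)

Answer: L = 0, M = 0, N = 11*sqrt(10)/20


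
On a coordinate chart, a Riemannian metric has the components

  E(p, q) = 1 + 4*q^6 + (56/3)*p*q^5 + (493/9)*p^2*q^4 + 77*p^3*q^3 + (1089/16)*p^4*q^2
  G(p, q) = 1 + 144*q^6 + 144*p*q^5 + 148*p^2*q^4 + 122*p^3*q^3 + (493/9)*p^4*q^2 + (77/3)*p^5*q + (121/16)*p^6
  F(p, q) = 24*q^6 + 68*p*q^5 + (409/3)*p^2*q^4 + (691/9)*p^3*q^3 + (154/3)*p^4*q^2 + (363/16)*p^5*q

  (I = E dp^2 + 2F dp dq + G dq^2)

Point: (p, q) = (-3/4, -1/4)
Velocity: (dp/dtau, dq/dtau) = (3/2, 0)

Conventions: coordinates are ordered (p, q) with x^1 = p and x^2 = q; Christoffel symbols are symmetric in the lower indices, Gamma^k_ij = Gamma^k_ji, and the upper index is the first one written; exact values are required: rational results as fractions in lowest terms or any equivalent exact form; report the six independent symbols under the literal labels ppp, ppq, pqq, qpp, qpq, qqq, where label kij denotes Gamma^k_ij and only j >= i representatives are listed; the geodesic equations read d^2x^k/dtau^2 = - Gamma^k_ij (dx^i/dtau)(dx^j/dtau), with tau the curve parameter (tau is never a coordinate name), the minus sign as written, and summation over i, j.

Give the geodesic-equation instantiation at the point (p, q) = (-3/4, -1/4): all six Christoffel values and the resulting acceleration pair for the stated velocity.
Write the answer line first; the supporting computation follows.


Answer: Gamma_ppp = -469300/807123, Gamma_ppq = -312626/269041, Gamma_pqq = -329232/269041, Gamma_qpp = -253500/269041, Gamma_qpq = -506610/269041, Gamma_qqq = -533520/269041; accelerations (d^2p/dtau^2, d^2q/dtau^2) = (351975/269041, 570375/269041)

E = 195857/65536, F = 211185/65536, G = 407761/65536 at the point
E_p = -117325/12288, E_q = -156313/8192, F_p = -283063/16384, F_q = -417921/16384, G_p = -253305/8192, G_q = -33345/1024
EG - F^2 = 269041/32768;  g^inv = (32768/269041) * [[407761/65536, -211185/65536], [-211185/65536, 195857/65536]]
first-kind symbols [ij,l] = (1/2)(d_i g_jl + d_j g_il - d_l g_ij): [pp,p] = E_p/2 = -117325/24576, [pp,q] = F_p - E_q/2 = -63375/8192, [pq,p] = E_q/2 = -156313/16384, [pq,q] = G_p/2 = -253305/16384, [qq,p] = F_q - G_p/2 = -20577/2048, [qq,q] = G_q/2 = -33345/2048
Gamma^p_ij = (G*[ij,p] - F*[ij,q])/(EG - F^2), Gamma^q_ij = (E*[ij,q] - F*[ij,p])/(EG - F^2)
Gamma_ppp = -469300/807123, Gamma_ppq = -312626/269041, Gamma_pqq = -329232/269041, Gamma_qpp = -253500/269041, Gamma_qpq = -506610/269041, Gamma_qqq = -533520/269041
d^2p/dtau^2 = -(Gamma_ppp*(3/2)^2 + 2*Gamma_ppq*(3/2)*(0) + Gamma_pqq*(0)^2) = 351975/269041
d^2q/dtau^2 = -(Gamma_qpp*(3/2)^2 + 2*Gamma_qpq*(3/2)*(0) + Gamma_qqq*(0)^2) = 570375/269041


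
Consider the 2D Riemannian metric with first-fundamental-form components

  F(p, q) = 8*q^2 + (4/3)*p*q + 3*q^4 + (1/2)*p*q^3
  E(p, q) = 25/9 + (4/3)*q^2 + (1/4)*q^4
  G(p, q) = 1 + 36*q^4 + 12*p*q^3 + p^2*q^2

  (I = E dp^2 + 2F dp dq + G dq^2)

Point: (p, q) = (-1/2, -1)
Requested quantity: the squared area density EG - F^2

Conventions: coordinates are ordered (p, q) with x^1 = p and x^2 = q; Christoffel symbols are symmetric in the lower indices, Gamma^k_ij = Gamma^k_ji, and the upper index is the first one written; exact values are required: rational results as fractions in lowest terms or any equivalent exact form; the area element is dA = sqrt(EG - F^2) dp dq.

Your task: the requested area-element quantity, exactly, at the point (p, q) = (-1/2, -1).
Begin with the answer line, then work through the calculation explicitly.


Answer: EG - F^2 = 839/18

E = 157/36, F = 143/12, G = 173/4; EG - F^2 = 839/18


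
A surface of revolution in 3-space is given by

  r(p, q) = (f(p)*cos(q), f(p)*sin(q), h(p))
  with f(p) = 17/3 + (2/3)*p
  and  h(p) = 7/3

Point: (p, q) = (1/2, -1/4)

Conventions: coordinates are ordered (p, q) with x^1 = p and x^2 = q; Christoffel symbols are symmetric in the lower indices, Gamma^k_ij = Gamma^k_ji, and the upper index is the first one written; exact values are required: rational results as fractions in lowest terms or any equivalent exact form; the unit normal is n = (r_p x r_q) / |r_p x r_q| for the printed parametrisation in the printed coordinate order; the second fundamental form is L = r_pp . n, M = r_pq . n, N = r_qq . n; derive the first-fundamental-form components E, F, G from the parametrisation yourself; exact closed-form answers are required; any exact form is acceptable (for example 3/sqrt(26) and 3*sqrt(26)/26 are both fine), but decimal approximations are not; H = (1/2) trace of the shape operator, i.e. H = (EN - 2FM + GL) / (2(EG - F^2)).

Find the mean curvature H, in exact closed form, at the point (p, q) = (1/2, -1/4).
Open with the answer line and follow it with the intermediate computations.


Answer: H = 0

f = 6, f' = 2/3, f'' = 0, h' = 0, h'' = 0
E = 4/9, F = 0, G = 36; answer radicand W^2 = 4/9
unnormalised second-form numerators: l = 0, m = 0, n = 0; L = l/sqrt(4/9), and similarly M = m/sqrt(W^2), N = n/sqrt(W^2)
H = (E*n - 2*F*m + G*l) / (2*(EG - F^2)*sqrt(W^2)); E*n - 2*F*m + G*l = 0, EG - F^2 = 16, so H = (0)/sqrt(4/9)


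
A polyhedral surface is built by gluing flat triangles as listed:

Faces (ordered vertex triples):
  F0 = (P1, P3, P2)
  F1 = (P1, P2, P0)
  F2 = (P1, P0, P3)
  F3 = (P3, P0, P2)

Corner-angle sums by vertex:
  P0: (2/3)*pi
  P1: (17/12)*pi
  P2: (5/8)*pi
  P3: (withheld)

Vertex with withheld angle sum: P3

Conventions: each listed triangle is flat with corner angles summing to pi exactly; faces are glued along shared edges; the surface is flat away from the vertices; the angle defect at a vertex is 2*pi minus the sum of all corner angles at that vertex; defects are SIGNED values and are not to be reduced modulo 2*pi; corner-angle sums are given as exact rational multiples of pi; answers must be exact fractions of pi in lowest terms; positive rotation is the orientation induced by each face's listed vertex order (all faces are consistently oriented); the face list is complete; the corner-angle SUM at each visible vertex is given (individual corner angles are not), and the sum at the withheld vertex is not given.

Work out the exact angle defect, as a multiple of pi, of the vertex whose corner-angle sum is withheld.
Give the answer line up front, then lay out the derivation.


Answer: defect(P3) = (17/24)*pi

V = 4, E = 6, F = 4; chi = V - E + F = 2
Gauss-Bonnet: total defect = 2*pi*chi = 4*pi; visible defects sum to (79/24)*pi


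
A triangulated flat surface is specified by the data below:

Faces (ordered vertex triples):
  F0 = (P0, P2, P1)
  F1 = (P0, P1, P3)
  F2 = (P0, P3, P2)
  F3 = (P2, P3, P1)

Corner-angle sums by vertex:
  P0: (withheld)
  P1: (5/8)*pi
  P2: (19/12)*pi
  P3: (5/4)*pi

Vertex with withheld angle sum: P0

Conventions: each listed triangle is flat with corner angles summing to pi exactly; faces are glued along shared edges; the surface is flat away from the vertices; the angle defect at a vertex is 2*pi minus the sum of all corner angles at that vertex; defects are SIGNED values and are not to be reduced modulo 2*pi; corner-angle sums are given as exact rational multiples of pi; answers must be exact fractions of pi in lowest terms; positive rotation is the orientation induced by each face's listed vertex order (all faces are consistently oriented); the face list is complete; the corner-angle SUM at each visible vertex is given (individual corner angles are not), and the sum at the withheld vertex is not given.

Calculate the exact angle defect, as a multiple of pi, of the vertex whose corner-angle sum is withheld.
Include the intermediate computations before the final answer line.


V = 4, E = 6, F = 4; chi = V - E + F = 2
Gauss-Bonnet: total defect = 2*pi*chi = 4*pi; visible defects sum to (61/24)*pi

Answer: defect(P0) = (35/24)*pi


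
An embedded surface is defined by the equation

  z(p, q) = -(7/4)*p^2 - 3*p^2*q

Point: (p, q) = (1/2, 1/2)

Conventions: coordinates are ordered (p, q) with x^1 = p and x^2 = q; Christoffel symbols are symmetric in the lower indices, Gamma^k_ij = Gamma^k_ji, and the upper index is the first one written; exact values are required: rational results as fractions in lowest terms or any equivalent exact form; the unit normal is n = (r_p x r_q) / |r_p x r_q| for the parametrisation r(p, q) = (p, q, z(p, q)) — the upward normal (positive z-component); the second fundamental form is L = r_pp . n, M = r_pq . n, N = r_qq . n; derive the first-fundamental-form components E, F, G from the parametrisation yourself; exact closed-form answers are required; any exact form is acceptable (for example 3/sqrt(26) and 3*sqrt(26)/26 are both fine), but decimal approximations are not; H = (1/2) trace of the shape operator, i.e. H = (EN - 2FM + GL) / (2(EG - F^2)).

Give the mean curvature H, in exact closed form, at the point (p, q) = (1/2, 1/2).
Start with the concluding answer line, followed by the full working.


Answer: H = 143*sqrt(194)/37636

z_p = -13/4, z_q = -3/4, z_pp = -13/2, z_pq = -3, z_qq = 0
E = 185/16, F = 39/16, G = 25/16; answer radicand W^2 = 97/8
unnormalised second-form numerators: l = -13/2, m = -3, n = 0; L = l/sqrt(97/8), and similarly M = m/sqrt(W^2), N = n/sqrt(W^2)
H = (E*n - 2*F*m + G*l) / (2*(EG - F^2)*sqrt(W^2)); E*n - 2*F*m + G*l = 143/32, EG - F^2 = 97/8, so H = (143/776)/sqrt(97/8)


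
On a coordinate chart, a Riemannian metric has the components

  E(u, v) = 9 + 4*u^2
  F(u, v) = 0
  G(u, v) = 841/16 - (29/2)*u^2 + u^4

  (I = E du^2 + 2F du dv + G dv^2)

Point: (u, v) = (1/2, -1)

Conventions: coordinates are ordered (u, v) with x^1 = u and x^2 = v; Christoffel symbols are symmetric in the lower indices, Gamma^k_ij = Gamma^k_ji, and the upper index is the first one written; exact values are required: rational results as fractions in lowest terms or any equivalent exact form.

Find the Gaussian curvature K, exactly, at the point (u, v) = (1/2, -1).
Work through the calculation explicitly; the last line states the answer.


E = 10, F = 0, G = 49, EG - F^2 = 490 at the point
E_u = 4, E_v = 0, F_u = 0, F_v = 0, G_u = -14, G_v = 0
E_vv = 0, F_uv = 0, G_uu = -26
The intrinsic route: Brioschi's K = (det M1 - det M2)/(EG - F^2)^2.
M1 = [[-E_vv/2 + F_uv - G_uu/2, E_u/2, F_u - E_v/2], [F_v - G_u/2, E, F], [G_v/2, F, G]] = [[13, 2, 0], [7, 10, 0], [0, 0, 49]]; det M1 = 5684
M2 = [[0, E_v/2, G_u/2], [E_v/2, E, F], [G_u/2, F, G]] = [[0, 0, -7], [0, 10, 0], [-7, 0, 49]]; det M2 = -490
det M1 - det M2 = 6174; K = 6174 / (490)^2 = 9/350

Answer: K = 9/350


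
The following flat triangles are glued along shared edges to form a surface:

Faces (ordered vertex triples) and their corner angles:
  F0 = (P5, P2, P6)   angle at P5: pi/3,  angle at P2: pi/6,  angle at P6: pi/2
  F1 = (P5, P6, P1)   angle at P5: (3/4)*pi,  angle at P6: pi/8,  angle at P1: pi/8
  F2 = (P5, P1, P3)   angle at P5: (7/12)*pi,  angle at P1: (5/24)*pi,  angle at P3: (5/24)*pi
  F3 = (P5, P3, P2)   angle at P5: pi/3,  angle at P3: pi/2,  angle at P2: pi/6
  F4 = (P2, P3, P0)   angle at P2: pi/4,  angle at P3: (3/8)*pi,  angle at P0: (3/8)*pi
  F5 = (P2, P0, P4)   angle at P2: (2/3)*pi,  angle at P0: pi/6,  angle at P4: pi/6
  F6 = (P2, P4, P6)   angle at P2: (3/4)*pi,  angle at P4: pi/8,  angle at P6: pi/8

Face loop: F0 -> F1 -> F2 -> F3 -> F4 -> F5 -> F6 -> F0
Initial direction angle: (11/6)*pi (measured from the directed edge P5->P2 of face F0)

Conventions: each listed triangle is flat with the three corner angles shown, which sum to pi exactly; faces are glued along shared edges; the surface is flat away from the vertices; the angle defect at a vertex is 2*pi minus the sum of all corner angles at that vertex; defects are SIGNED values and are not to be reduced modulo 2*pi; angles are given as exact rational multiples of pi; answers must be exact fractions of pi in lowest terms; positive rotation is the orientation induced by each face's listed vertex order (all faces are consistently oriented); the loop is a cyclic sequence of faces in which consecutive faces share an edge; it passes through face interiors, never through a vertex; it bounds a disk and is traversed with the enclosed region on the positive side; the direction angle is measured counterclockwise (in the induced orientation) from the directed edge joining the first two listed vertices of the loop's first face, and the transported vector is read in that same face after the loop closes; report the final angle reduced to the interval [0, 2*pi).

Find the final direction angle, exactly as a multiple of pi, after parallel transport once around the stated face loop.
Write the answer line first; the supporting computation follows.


Answer: final direction angle = (11/6)*pi

enclosed vertex P2: corner angles sum to 2*pi, defect = 2*pi - 2*pi = 0
enclosed vertex P5: corner angles sum to 2*pi, defect = 2*pi - 2*pi = 0
summing the enclosed defects onto the initial angle, mod 2*pi in the induced orientation:
final angle = (11/6)*pi + 0 = (11/6)*pi (mod 2*pi)


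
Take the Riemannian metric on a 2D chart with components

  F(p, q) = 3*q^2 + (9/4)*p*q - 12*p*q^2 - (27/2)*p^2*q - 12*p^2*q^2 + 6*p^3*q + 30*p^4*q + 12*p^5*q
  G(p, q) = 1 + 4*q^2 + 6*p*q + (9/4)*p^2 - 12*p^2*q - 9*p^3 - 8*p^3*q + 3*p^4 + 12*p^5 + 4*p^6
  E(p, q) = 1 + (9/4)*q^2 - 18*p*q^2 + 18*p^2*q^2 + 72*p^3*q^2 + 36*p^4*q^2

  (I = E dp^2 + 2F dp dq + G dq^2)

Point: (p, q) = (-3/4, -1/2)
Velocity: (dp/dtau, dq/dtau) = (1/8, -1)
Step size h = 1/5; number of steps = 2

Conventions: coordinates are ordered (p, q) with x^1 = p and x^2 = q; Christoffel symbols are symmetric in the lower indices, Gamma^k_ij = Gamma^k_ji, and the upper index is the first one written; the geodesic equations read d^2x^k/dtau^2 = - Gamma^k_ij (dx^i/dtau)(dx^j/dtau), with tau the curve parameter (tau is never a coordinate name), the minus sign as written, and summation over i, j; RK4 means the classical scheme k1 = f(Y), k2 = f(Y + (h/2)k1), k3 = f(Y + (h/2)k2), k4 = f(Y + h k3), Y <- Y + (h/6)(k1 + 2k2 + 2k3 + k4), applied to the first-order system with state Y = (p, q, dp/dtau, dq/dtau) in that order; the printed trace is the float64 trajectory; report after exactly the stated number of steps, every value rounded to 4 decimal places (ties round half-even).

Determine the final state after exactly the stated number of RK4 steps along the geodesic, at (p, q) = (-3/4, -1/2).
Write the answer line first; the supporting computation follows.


Answer: p = -0.6896, q = -0.8799, dp/dtau = 0.1728, dq/dtau = -0.9131

f(Y) = (dp/dtau, dq/dtau, -Gamma^p_ij Y'^i Y'^j, -Gamma^q_ij Y'^i Y'^j) with the Gammas evaluated at the stage position; h = 0.200000; intermediate values shown to 6 dp
step 0: p = -0.7500, q = -0.5000, dp/dtau = 0.1250, dq/dtau = -1.0000
step 1:
  k1: at (p, q) = (-0.750000, -0.500000), (dp/dtau, dq/dtau) = (0.125000, -1.000000); Gamma_ppp = 0.170659, Gamma_ppq = -0.298654, Gamma_pqq = -0.227546, Gamma_qpp = 0.386015, Gamma_qpq = -0.675527, Gamma_qqq = -0.514687; k1 = (0.125000, -1.000000, 0.150216, 0.339774)
  k2: at (p, q) = (-0.737500, -0.600000), (dp/dtau, dq/dtau) = (0.140022, -0.966023); Gamma_ppp = 0.204049, Gamma_ppq = -0.317596, Gamma_pqq = -0.238654, Gamma_qpp = 0.400666, Gamma_qpq = -0.623624, Gamma_qqq = -0.468615; k2 = (0.140022, -0.966023, 0.132793, 0.260748)
  k3: at (p, q) = (-0.735998, -0.596602), (dp/dtau, dq/dtau) = (0.138279, -0.973925); Gamma_ppp = 0.202124, Gamma_ppq = -0.318916, Gamma_pqq = -0.239262, Gamma_qpp = 0.397134, Gamma_qpq = -0.626608, Gamma_qqq = -0.470103; k3 = (0.138279, -0.973925, 0.137183, 0.269539)
  k4: at (p, q) = (-0.722344, -0.694785), (dp/dtau, dq/dtau) = (0.152437, -0.946092); Gamma_ppp = 0.227328, Gamma_ppq = -0.331514, Gamma_pqq = -0.245259, Gamma_qpp = 0.397539, Gamma_qpq = -0.579735, Gamma_qqq = -0.428896; k4 = (0.152437, -0.946092, 0.118625, 0.207446)
  Y <- Y + (h/6)(k1 + 2k2 + 2k3 + k4): p = -0.7222, q = -0.6942, dp/dtau = 0.1520, dq/dtau = -0.9464
step 2:
  k1: at (p, q) = (-0.722199, -0.694200), (dp/dtau, dq/dtau) = (0.151960, -0.946407); Gamma_ppp = 0.227054, Gamma_ppq = -0.331659, Gamma_pqq = -0.245331, Gamma_qpp = 0.397150, Gamma_qpq = -0.580118, Gamma_qqq = -0.429118; k1 = (0.151960, -0.946407, 0.119101, 0.208324)
  k2: at (p, q) = (-0.707003, -0.788840), (dp/dtau, dq/dtau) = (0.163870, -0.925574); Gamma_ppp = 0.242926, Gamma_ppq = -0.340046, Gamma_pqq = -0.247946, Gamma_qpp = 0.385203, Gamma_qpq = -0.539204, Gamma_qqq = -0.393163; k2 = (0.163870, -0.925574, 0.102737, 0.162908)
  k3: at (p, q) = (-0.705812, -0.786757), (dp/dtau, dq/dtau) = (0.162233, -0.930116); Gamma_ppp = 0.241421, Gamma_ppq = -0.341161, Gamma_pqq = -0.248492, Gamma_qpp = 0.382586, Gamma_qpq = -0.540647, Gamma_qqq = -0.393792; k3 = (0.162233, -0.930116, 0.105661, 0.167443)
  k4: at (p, q) = (-0.689752, -0.880223), (dp/dtau, dq/dtau) = (0.173092, -0.912918); Gamma_ppp = 0.249043, Gamma_ppq = -0.345922, Gamma_pqq = -0.248510, Gamma_qpp = 0.362413, Gamma_qpq = -0.503393, Gamma_qqq = -0.361637; k4 = (0.173092, -0.912918, 0.090327, 0.131446)
  Y <- Y + (h/6)(k1 + 2k2 + 2k3 + k4): p = -0.6896, q = -0.8799, dp/dtau = 0.1728, dq/dtau = -0.9131


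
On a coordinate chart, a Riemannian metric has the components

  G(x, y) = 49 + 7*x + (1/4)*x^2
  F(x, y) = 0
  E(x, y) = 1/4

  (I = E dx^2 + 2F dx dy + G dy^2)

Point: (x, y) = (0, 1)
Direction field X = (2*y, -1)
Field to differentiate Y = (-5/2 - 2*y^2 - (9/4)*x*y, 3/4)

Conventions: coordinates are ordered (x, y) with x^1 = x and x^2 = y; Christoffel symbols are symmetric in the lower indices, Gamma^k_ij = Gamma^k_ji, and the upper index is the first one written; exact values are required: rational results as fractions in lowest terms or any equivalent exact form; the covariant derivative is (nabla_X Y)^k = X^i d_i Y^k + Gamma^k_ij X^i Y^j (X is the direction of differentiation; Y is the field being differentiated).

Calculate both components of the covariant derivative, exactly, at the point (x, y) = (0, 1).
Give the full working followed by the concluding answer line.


E = 1/4, F = 0, G = 49 at the point
E_x = 0, E_y = 0, F_x = 0, F_y = 0, G_x = 7, G_y = 0
EG - F^2 = 49/4;  g^inv = (4/49) * [[49, 0], [0, 1/4]]
first-kind symbols [ij,l] = (1/2)(d_i g_jl + d_j g_il - d_l g_ij): [xx,x] = E_x/2 = 0, [xx,y] = F_x - E_y/2 = 0, [xy,x] = E_y/2 = 0, [xy,y] = G_x/2 = 7/2, [yy,x] = F_y - G_x/2 = -7/2, [yy,y] = G_y/2 = 0
Gamma^x_ij = (G*[ij,x] - F*[ij,y])/(EG - F^2), Gamma^y_ij = (E*[ij,y] - F*[ij,x])/(EG - F^2)
Gamma_xxx = 0, Gamma_xxy = 0, Gamma_xyy = -14, Gamma_yxx = 0, Gamma_yxy = 1/14, Gamma_yyy = 0
X = (2, -1), Y = (-9/2, 3/4) at the point

Answer: (nabla_X Y)^x = 10, (nabla_X Y)^y = 3/7


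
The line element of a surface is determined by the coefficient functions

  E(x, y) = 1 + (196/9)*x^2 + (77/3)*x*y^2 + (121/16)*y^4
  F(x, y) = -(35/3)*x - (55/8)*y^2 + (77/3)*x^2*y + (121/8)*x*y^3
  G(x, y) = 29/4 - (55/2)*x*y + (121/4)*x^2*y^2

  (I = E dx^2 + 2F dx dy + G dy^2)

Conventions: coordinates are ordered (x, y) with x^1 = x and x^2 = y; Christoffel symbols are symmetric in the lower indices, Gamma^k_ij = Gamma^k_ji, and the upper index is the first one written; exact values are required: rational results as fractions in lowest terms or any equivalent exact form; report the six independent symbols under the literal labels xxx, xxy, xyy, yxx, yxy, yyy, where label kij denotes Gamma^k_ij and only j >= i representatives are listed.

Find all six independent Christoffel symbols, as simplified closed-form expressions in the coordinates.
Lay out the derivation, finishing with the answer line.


E = 1 + (196/9)*x^2 + (77/3)*x*y^2 + (121/16)*y^4; F = -(35/3)*x - (55/8)*y^2 + (77/3)*x^2*y + (121/8)*x*y^3; G = 29/4 - (55/2)*x*y + (121/4)*x^2*y^2
Gamma^k_ij = (1/2) g^{kl} (d_i g_jl + d_j g_il - d_l g_ij), with g^inv = (1/(EG-F^2)) [[G, -F], [-F, E]]
first partials: E_x = (392/9)*x + (77/3)*y^2, E_y = (154/3)*x*y + (121/4)*y^3, F_x = -35/3 + (154/3)*x*y + (121/8)*y^3, F_y = -(55/4)*y + (77/3)*x^2 + (363/8)*x*y^2, G_x = -(55/2)*y + (121/2)*x*y^2, G_y = -(55/2)*x + (121/2)*x^2*y
D = EG - F^2 = 29/4 - (55/2)*x*y + (196/9)*x^2 + (77/3)*x*y^2 + (121/16)*y^4 + (121/4)*x^2*y^2
expanded: Gamma^x_xx = (G E_x - 2F F_x + F E_y)/(2D), Gamma^x_xy = (G E_y - F G_x)/(2D), Gamma^x_yy = (2G F_y - G G_x - F G_y)/(2D), Gamma^y_xx = (2E F_x - E E_y - F E_x)/(2D), Gamma^y_xy = (E G_x - F E_y)/(2D), Gamma^y_yy = (E G_y - 2F F_y + F G_x)/(2D); substitute and cancel common factors

Answer: Gamma_xxx = (3136*x + 1848*y^2)/(4356*x^2*y^2 + 3136*x^2 + 3696*x*y^2 - 3960*x*y + 1089*y^4 + 1044), Gamma_xxy = (3696*x*y + 2178*y^3)/(4356*x^2*y^2 + 3136*x^2 + 3696*x*y^2 - 3960*x*y + 1089*y^4 + 1044), Gamma_xyy = (3696*x^2 + 2178*x*y^2)/(4356*x^2*y^2 + 3136*x^2 + 3696*x*y^2 - 3960*x*y + 1089*y^4 + 1044), Gamma_yxx = (3696*x*y - 1680)/(4356*x^2*y^2 + 3136*x^2 + 3696*x*y^2 - 3960*x*y + 1089*y^4 + 1044), Gamma_yxy = (4356*x*y^2 - 1980*y)/(4356*x^2*y^2 + 3136*x^2 + 3696*x*y^2 - 3960*x*y + 1089*y^4 + 1044), Gamma_yyy = (4356*x^2*y - 1980*x)/(4356*x^2*y^2 + 3136*x^2 + 3696*x*y^2 - 3960*x*y + 1089*y^4 + 1044)
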